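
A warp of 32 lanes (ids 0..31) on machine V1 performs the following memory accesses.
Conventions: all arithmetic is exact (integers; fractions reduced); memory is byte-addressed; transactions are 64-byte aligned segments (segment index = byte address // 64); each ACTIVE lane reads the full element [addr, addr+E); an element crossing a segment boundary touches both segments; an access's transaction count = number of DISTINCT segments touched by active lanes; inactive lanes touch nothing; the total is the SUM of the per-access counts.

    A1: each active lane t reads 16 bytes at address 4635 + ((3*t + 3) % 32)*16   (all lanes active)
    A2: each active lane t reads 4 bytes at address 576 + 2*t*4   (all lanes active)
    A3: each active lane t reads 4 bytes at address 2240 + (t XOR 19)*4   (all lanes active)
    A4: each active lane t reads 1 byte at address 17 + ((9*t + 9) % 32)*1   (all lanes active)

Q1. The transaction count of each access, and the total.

A1: 9 transactions
A2: 4 transactions
A3: 2 transactions
A4: 1 transaction

Answer: 9,4,2,1; total 16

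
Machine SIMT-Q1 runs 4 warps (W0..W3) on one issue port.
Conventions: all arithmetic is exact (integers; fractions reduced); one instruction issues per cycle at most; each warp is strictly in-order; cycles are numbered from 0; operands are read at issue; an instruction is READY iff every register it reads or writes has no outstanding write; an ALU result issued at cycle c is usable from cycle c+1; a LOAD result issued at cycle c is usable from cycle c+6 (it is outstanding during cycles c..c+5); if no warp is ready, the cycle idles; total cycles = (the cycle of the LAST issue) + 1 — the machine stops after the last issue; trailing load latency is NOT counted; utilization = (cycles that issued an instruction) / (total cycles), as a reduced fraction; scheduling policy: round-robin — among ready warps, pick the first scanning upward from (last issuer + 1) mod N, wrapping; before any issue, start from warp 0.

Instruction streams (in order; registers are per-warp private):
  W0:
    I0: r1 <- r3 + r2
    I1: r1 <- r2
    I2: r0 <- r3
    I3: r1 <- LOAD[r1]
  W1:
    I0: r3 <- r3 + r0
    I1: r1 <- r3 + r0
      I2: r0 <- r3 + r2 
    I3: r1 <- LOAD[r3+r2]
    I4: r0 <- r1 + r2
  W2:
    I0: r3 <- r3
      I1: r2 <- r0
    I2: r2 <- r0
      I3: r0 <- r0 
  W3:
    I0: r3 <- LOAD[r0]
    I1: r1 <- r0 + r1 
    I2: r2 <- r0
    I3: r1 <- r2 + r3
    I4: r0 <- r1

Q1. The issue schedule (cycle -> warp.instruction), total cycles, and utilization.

cycle 0: W0.I0
cycle 1: W1.I0
cycle 2: W2.I0
cycle 3: W3.I0
cycle 4: W0.I1
cycle 5: W1.I1
cycle 6: W2.I1
cycle 7: W3.I1
cycle 8: W0.I2
cycle 9: W1.I2
cycle 10: W2.I2
cycle 11: W3.I2
cycle 12: W0.I3
cycle 13: W1.I3
cycle 14: W2.I3
cycle 15: W3.I3
cycle 16: W3.I4
cycle 17: idle
cycle 18: idle
cycle 19: W1.I4

Answer: 20 cycles, utilization 9/10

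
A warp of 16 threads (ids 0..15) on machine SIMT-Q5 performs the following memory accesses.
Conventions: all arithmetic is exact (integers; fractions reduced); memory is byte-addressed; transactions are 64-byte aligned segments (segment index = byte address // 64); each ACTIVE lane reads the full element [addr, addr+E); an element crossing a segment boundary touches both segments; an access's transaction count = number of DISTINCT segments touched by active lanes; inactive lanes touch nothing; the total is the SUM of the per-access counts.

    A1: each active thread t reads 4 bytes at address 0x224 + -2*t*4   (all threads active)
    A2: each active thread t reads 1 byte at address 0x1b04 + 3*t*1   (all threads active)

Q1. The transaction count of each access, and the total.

A1: 3 transactions
A2: 1 transaction

Answer: 3,1; total 4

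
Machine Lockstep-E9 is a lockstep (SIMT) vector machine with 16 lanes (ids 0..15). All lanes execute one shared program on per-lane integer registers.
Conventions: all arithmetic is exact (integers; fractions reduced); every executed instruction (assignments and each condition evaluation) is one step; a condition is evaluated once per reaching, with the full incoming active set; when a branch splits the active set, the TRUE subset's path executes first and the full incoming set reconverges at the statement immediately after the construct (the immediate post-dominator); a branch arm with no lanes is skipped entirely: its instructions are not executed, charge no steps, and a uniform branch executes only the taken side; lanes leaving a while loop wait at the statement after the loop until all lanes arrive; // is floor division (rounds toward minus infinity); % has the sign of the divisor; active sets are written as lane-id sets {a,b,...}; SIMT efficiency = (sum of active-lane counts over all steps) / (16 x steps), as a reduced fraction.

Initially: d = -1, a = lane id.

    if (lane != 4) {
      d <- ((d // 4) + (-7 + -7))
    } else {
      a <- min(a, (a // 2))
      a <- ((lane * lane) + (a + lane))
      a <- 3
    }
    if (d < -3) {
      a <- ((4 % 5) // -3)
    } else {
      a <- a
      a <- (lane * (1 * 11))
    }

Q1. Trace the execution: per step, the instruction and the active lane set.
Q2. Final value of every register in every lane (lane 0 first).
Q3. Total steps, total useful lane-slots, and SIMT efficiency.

step 0: eval (lane != 4)             {0,1,2,3,4,5,6,7,8,9,10,11,12,13,14,15}
step 1: d <- ((d // 4) + (-7 + -7))  {0,1,2,3,5,6,7,8,9,10,11,12,13,14,15}
step 2: a <- min(a, (a // 2))        {4}
step 3: a <- ((lane * lane) + (a + lane)) {4}
step 4: a <- 3                       {4}
step 5: eval (d < -3)                {0,1,2,3,4,5,6,7,8,9,10,11,12,13,14,15}
step 6: a <- ((4 % 5) // -3)         {0,1,2,3,5,6,7,8,9,10,11,12,13,14,15}
step 7: a <- a                       {4}
step 8: a <- (lane * (1 * 11))       {4}

Answer: 9 steps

d: -15,-15,-15,-15,-1,-15,-15,-15,-15,-15,-15,-15,-15,-15,-15,-15
a: -2,-2,-2,-2,44,-2,-2,-2,-2,-2,-2,-2,-2,-2,-2,-2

steps = 9; useful = 67; efficiency = 67/144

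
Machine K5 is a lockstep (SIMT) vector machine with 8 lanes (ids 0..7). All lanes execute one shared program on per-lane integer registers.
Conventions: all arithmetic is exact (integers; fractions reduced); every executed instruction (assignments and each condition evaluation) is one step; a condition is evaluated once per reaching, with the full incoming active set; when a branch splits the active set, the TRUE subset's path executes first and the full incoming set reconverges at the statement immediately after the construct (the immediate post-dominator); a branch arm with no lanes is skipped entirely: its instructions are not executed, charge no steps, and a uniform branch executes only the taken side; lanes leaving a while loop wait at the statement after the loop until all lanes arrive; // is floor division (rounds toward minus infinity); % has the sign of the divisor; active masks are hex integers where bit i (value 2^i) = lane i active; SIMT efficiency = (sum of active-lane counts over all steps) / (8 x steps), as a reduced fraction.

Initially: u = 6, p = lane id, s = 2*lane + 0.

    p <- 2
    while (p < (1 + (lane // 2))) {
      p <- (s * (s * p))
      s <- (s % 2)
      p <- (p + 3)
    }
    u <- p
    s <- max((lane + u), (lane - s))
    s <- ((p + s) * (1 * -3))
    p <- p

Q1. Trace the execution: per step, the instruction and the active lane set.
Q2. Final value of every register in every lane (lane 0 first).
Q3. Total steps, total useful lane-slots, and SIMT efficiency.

step 0: p <- 2                       0xff
step 1: eval (p < (1 + (lane // 2))) 0xff
step 2: p <- (s * (s * p))           0xf0
step 3: s <- (s % 2)                 0xf0
step 4: p <- (p + 3)                 0xf0
step 5: eval (p < (1 + (lane // 2))) 0xf0
step 6: u <- p                       0xff
step 7: s <- max((lane + u), (lane - s)) 0xff
step 8: s <- ((p + s) * (1 * -3))    0xff
step 9: p <- p                       0xff

Answer: 10 steps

u: 2,2,2,2,131,203,291,395
p: 2,2,2,2,131,203,291,395
s: -12,-15,-18,-21,-798,-1233,-1764,-2391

steps = 10; useful = 64; efficiency = 64/80 = 4/5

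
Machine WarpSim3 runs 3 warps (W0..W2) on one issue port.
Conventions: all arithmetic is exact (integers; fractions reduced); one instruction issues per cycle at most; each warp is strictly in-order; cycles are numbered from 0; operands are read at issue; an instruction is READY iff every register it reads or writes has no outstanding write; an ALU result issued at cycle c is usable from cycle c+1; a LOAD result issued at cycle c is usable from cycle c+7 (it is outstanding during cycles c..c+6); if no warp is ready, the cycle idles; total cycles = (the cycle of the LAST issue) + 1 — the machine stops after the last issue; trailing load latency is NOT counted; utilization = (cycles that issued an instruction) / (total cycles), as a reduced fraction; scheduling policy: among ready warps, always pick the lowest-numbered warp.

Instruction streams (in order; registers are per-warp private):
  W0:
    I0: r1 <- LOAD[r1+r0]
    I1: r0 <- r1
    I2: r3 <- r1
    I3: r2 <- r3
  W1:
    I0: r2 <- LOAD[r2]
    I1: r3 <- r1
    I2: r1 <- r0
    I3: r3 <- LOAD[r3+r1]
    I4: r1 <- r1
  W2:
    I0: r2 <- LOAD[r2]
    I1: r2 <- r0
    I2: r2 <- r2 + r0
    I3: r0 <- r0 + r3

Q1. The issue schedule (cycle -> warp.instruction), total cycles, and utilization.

cycle 0: W0.I0
cycle 1: W1.I0
cycle 2: W1.I1
cycle 3: W1.I2
cycle 4: W1.I3
cycle 5: W1.I4
cycle 6: W2.I0
cycle 7: W0.I1
cycle 8: W0.I2
cycle 9: W0.I3
cycle 10: idle
cycle 11: idle
cycle 12: idle
cycle 13: W2.I1
cycle 14: W2.I2
cycle 15: W2.I3

Answer: 16 cycles, utilization 13/16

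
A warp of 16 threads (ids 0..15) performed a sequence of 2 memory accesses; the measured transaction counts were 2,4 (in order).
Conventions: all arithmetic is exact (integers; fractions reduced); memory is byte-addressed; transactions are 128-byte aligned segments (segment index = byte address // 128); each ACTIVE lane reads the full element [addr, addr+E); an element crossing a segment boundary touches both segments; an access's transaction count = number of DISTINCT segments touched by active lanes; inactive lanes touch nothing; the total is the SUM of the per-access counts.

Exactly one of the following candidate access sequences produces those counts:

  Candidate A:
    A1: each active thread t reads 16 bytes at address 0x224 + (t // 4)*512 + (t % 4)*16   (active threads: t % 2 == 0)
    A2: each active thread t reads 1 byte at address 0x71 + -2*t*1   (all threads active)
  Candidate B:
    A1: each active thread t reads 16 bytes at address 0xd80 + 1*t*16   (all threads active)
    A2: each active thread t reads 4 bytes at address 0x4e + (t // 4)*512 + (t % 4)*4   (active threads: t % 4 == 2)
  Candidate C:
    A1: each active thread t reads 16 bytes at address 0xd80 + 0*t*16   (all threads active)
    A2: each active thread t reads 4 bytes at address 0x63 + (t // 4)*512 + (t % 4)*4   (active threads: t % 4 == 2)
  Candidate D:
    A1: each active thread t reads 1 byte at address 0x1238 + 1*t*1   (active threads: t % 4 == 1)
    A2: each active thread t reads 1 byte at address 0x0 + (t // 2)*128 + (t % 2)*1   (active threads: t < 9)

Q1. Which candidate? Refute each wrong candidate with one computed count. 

A: A1 gives 4 transactions, not 2
C: A1 gives 1 transaction, not 2
D: A1 gives 1 transaction, not 2
B: all counts match (2,4)

Answer: B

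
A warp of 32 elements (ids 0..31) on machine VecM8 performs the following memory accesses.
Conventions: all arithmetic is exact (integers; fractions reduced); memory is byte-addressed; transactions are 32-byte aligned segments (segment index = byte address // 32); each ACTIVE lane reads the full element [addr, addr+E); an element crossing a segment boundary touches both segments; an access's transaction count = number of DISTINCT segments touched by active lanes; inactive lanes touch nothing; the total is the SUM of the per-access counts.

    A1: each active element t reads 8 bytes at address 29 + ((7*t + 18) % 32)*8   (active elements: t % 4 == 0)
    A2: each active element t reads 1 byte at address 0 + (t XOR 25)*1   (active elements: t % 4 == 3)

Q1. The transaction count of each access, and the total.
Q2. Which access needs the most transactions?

A1: 8 transactions
A2: 1 transaction

Answer: 8,1; total 9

Answer: A1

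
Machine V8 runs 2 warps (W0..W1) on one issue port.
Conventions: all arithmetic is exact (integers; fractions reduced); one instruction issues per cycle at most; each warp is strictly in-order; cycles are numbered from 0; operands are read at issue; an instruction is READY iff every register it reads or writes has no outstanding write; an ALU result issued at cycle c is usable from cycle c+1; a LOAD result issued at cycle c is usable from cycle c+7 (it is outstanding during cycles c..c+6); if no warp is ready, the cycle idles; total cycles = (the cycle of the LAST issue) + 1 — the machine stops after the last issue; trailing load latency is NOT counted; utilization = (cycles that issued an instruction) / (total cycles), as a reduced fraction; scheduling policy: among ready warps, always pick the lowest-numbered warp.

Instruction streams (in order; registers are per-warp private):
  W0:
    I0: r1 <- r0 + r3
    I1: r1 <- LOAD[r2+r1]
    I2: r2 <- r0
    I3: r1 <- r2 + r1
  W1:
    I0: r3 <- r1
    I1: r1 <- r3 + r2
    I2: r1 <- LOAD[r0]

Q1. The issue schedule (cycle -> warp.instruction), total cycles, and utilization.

cycle 0: W0.I0
cycle 1: W0.I1
cycle 2: W0.I2
cycle 3: W1.I0
cycle 4: W1.I1
cycle 5: W1.I2
cycle 6: idle
cycle 7: idle
cycle 8: W0.I3

Answer: 9 cycles, utilization 7/9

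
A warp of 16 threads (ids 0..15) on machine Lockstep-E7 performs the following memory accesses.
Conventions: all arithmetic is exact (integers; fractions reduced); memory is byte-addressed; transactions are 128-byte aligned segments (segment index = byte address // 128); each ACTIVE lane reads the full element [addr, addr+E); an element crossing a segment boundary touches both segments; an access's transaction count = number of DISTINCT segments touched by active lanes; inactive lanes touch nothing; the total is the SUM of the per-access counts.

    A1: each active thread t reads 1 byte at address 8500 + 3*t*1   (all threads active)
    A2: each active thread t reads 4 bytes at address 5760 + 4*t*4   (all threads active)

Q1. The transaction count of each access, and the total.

A1: 1 transaction
A2: 2 transactions

Answer: 1,2; total 3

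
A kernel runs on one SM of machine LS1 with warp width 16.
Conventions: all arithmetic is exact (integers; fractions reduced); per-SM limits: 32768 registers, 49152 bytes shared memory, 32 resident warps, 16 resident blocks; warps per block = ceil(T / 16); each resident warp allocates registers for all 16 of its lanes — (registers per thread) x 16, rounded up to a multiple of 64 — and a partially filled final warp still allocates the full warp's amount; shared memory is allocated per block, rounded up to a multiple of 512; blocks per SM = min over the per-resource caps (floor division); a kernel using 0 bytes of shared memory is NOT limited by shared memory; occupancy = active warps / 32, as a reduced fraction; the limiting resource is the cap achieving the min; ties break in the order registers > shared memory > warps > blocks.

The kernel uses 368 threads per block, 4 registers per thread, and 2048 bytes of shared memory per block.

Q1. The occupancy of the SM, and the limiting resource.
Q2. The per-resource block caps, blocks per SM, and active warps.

Answer: occupancy 23/32, limited by warps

registers: 22 blocks
shared memory: 24 blocks
warps: 1 block
blocks: 16 blocks

Answer: 1 block, 23 active warps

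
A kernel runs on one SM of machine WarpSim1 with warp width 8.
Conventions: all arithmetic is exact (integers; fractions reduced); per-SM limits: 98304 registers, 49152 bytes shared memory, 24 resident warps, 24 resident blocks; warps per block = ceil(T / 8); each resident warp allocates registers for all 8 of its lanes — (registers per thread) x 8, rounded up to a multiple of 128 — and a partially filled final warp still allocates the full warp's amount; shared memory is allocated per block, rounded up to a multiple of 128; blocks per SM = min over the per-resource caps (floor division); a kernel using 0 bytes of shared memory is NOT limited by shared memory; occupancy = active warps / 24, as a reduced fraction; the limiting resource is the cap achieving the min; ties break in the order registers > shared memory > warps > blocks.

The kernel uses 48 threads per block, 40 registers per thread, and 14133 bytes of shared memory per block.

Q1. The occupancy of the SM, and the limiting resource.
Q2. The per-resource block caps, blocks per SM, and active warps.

Answer: occupancy 3/4, limited by shared memory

registers: 42 blocks
shared memory: 3 blocks
warps: 4 blocks
blocks: 24 blocks

Answer: 3 blocks, 18 active warps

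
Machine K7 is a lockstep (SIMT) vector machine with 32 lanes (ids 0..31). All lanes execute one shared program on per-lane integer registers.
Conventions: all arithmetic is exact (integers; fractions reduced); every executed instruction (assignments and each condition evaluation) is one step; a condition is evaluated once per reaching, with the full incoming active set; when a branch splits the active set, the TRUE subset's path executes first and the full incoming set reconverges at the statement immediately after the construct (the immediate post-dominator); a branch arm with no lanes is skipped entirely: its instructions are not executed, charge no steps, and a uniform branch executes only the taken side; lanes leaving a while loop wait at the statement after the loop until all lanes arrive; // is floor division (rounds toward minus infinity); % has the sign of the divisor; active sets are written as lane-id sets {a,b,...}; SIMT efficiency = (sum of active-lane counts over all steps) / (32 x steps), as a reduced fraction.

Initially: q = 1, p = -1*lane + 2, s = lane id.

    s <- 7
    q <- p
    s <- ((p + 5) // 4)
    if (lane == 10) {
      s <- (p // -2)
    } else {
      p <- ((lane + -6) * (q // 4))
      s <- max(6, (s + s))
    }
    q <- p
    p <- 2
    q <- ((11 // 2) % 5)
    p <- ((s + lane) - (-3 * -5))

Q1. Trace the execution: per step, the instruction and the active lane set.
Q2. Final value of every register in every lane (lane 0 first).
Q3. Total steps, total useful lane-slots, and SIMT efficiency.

step 0: s <- 7                       {0,1,2,3,4,5,6,7,8,9,10,11,12,13,14,15,16,17,18,19,20,21,22,23,24,25,26,27,28,29,30,31}
step 1: q <- p                       {0,1,2,3,4,5,6,7,8,9,10,11,12,13,14,15,16,17,18,19,20,21,22,23,24,25,26,27,28,29,30,31}
step 2: s <- ((p + 5) // 4)          {0,1,2,3,4,5,6,7,8,9,10,11,12,13,14,15,16,17,18,19,20,21,22,23,24,25,26,27,28,29,30,31}
step 3: eval (lane == 10)            {0,1,2,3,4,5,6,7,8,9,10,11,12,13,14,15,16,17,18,19,20,21,22,23,24,25,26,27,28,29,30,31}
step 4: s <- (p // -2)               {10}
step 5: p <- ((lane + -6) * (q // 4)) {0,1,2,3,4,5,6,7,8,9,11,12,13,14,15,16,17,18,19,20,21,22,23,24,25,26,27,28,29,30,31}
step 6: s <- max(6, (s + s))         {0,1,2,3,4,5,6,7,8,9,11,12,13,14,15,16,17,18,19,20,21,22,23,24,25,26,27,28,29,30,31}
step 7: q <- p                       {0,1,2,3,4,5,6,7,8,9,10,11,12,13,14,15,16,17,18,19,20,21,22,23,24,25,26,27,28,29,30,31}
step 8: p <- 2                       {0,1,2,3,4,5,6,7,8,9,10,11,12,13,14,15,16,17,18,19,20,21,22,23,24,25,26,27,28,29,30,31}
step 9: q <- ((11 // 2) % 5)         {0,1,2,3,4,5,6,7,8,9,10,11,12,13,14,15,16,17,18,19,20,21,22,23,24,25,26,27,28,29,30,31}
step 10: p <- ((s + lane) - (-3 * -5)) {0,1,2,3,4,5,6,7,8,9,10,11,12,13,14,15,16,17,18,19,20,21,22,23,24,25,26,27,28,29,30,31}

Answer: 11 steps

q: 0,0,0,0,0,0,0,0,0,0,0,0,0,0,0,0,0,0,0,0,0,0,0,0,0,0,0,0,0,0,0,0
p: -9,-8,-7,-6,-5,-4,-3,-2,-1,0,-1,2,3,4,5,6,7,8,9,10,11,12,13,14,15,16,17,18,19,20,21,22
s: 6,6,6,6,6,6,6,6,6,6,4,6,6,6,6,6,6,6,6,6,6,6,6,6,6,6,6,6,6,6,6,6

steps = 11; useful = 319; efficiency = 319/352 = 29/32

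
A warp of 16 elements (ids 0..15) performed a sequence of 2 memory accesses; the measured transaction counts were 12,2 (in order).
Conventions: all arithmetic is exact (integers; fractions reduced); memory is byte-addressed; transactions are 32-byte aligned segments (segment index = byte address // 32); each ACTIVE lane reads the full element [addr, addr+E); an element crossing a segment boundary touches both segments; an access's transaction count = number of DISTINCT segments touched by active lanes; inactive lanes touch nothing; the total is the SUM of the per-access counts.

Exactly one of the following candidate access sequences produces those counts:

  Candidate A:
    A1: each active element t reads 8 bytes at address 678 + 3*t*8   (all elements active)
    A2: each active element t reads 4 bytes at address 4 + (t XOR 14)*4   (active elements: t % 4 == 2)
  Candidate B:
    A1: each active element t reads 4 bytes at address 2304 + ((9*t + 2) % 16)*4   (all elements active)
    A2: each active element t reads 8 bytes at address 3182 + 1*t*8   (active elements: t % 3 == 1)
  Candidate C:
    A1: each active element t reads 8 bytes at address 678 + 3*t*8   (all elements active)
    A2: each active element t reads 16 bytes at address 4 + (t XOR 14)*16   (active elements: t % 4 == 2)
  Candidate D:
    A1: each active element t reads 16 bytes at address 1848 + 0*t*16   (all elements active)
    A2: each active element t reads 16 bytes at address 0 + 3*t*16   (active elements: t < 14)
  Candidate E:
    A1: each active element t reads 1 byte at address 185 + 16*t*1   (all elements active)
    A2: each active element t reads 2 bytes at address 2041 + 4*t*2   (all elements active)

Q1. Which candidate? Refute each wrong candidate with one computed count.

B: A1 gives 2 transactions, not 12
C: A2 gives 4 transactions, not 2
D: A1 gives 2 transactions, not 12
E: A1 gives 9 transactions, not 12
A: all counts match (12,2)

Answer: A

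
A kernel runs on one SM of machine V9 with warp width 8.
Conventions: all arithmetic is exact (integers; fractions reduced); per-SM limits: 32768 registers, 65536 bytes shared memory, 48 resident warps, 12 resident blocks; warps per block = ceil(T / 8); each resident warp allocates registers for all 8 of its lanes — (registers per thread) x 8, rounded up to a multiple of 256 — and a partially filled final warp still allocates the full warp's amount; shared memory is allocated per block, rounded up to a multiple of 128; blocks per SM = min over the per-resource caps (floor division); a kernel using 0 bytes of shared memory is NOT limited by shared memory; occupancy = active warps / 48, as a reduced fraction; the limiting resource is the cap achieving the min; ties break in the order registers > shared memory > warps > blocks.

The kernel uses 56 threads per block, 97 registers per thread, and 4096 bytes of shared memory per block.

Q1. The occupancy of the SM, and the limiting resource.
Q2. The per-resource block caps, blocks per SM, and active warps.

Answer: occupancy 7/12, limited by registers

registers: 4 blocks
shared memory: 16 blocks
warps: 6 blocks
blocks: 12 blocks

Answer: 4 blocks, 28 active warps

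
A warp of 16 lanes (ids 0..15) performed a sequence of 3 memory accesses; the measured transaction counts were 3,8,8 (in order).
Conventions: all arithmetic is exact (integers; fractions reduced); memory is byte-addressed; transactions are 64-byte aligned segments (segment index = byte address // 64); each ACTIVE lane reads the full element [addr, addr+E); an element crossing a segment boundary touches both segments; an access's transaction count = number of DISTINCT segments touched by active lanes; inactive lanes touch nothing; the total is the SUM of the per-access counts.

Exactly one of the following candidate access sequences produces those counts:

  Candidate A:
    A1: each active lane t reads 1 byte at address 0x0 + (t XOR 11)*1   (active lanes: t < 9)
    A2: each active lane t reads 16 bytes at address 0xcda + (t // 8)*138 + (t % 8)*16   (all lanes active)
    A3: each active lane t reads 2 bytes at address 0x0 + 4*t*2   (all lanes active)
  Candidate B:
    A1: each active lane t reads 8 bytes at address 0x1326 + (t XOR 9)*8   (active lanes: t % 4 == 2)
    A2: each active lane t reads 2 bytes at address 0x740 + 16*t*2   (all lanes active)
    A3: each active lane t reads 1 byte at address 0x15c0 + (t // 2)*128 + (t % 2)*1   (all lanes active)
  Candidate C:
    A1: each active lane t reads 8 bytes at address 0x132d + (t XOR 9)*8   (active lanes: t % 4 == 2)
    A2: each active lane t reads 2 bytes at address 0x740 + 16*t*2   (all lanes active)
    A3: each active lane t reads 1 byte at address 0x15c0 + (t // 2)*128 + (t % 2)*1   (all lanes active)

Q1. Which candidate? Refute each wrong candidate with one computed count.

A: A1 gives 1 transaction, not 3
C: A1 gives 2 transactions, not 3
B: all counts match (3,8,8)

Answer: B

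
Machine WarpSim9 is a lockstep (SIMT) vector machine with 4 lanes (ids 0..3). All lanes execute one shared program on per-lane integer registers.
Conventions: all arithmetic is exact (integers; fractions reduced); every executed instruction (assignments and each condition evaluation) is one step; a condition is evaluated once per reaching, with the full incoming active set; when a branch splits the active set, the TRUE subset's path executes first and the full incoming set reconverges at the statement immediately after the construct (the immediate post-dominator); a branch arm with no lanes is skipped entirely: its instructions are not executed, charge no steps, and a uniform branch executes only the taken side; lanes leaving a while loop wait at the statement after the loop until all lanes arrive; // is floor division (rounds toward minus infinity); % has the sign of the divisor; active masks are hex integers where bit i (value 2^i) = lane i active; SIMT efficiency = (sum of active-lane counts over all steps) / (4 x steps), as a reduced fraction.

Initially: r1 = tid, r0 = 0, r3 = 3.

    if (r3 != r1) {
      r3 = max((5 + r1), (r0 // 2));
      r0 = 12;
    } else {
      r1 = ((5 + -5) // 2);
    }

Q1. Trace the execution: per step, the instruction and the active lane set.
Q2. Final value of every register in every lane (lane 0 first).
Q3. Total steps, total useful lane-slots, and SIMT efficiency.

step 0: eval (r3 != r1)              0xf
step 1: r3 <- max((5 + r1), (r0 // 2)) 0x7
step 2: r0 <- 12                     0x7
step 3: r1 <- ((5 + -5) // 2)        0x8

Answer: 4 steps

r1: 0,1,2,0
r0: 12,12,12,0
r3: 5,6,7,3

steps = 4; useful = 11; efficiency = 11/16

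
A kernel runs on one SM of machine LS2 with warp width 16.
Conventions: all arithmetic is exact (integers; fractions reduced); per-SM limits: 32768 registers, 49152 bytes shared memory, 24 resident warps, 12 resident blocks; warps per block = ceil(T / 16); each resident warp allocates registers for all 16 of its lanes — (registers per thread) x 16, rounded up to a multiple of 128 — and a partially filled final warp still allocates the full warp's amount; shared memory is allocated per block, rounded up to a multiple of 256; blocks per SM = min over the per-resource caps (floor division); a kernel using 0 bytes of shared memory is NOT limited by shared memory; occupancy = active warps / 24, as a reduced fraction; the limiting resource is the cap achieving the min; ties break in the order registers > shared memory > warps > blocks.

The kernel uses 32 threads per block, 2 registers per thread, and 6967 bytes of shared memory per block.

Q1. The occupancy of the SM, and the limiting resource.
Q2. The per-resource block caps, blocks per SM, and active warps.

Answer: occupancy 1/2, limited by shared memory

registers: 128 blocks
shared memory: 6 blocks
warps: 12 blocks
blocks: 12 blocks

Answer: 6 blocks, 12 active warps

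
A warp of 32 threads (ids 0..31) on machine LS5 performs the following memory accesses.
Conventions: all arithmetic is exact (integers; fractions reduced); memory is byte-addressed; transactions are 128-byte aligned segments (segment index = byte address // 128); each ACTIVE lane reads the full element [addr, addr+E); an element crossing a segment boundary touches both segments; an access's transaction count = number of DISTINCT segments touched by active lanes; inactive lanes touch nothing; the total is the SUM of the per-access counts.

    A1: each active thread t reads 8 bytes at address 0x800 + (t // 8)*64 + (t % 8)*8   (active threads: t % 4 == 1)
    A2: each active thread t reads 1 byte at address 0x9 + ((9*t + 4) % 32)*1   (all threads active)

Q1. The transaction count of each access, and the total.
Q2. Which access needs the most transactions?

A1: 2 transactions
A2: 1 transaction

Answer: 2,1; total 3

Answer: A1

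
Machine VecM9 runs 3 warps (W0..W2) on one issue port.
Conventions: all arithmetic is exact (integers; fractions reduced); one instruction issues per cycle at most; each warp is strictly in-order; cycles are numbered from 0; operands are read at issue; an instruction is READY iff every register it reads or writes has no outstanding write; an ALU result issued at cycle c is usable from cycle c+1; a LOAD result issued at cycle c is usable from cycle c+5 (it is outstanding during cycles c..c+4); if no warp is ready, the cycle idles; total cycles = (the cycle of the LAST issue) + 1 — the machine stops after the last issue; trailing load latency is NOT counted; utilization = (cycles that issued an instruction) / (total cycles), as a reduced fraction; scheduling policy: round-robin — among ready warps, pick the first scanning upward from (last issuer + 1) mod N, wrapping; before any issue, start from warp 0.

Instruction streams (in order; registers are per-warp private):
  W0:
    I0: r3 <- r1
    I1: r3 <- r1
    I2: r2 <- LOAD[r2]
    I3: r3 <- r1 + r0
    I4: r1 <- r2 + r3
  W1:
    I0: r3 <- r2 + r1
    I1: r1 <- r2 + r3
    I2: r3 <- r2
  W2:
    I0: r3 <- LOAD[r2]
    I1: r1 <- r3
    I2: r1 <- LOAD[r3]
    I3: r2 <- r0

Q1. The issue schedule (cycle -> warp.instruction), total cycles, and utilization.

cycle 0: W0.I0
cycle 1: W1.I0
cycle 2: W2.I0
cycle 3: W0.I1
cycle 4: W1.I1
cycle 5: W0.I2
cycle 6: W1.I2
cycle 7: W2.I1
cycle 8: W0.I3
cycle 9: W2.I2
cycle 10: W0.I4
cycle 11: W2.I3

Answer: 12 cycles, utilization 1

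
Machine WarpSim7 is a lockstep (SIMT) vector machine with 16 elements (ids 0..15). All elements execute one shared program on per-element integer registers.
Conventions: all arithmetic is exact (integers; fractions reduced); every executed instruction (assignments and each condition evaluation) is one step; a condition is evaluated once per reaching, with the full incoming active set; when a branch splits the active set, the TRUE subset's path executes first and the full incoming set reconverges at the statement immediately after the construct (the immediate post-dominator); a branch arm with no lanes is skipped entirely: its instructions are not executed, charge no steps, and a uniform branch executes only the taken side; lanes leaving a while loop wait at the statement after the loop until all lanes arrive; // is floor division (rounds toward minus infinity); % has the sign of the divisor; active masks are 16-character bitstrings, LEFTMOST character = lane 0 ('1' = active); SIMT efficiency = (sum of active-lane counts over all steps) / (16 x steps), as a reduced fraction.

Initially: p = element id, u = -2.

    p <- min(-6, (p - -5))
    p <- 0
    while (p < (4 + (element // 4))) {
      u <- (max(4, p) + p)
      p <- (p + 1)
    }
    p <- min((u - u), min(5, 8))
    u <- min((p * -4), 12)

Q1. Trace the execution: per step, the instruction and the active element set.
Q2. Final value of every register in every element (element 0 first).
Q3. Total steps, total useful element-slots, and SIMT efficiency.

step 0: p <- min(-6, (p - -5))       1111111111111111
step 1: p <- 0                       1111111111111111
step 2: eval (p < (4 + (element // 4))) 1111111111111111
step 3: u <- (max(4, p) + p)         1111111111111111
step 4: p <- (p + 1)                 1111111111111111
step 5: eval (p < (4 + (element // 4))) 1111111111111111
step 6: u <- (max(4, p) + p)         1111111111111111
step 7: p <- (p + 1)                 1111111111111111
step 8: eval (p < (4 + (element // 4))) 1111111111111111
step 9: u <- (max(4, p) + p)         1111111111111111
step 10: p <- (p + 1)                 1111111111111111
step 11: eval (p < (4 + (element // 4))) 1111111111111111
step 12: u <- (max(4, p) + p)         1111111111111111
step 13: p <- (p + 1)                 1111111111111111
step 14: eval (p < (4 + (element // 4))) 1111111111111111
step 15: u <- (max(4, p) + p)         0000111111111111
step 16: p <- (p + 1)                 0000111111111111
step 17: eval (p < (4 + (element // 4))) 0000111111111111
step 18: u <- (max(4, p) + p)         0000000011111111
step 19: p <- (p + 1)                 0000000011111111
step 20: eval (p < (4 + (element // 4))) 0000000011111111
step 21: u <- (max(4, p) + p)         0000000000001111
step 22: p <- (p + 1)                 0000000000001111
step 23: eval (p < (4 + (element // 4))) 0000000000001111
step 24: p <- min((u - u), min(5, 8)) 1111111111111111
step 25: u <- min((p * -4), 12)       1111111111111111

Answer: 26 steps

p: 0,0,0,0,0,0,0,0,0,0,0,0,0,0,0,0
u: 0,0,0,0,0,0,0,0,0,0,0,0,0,0,0,0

steps = 26; useful = 344; efficiency = 344/416 = 43/52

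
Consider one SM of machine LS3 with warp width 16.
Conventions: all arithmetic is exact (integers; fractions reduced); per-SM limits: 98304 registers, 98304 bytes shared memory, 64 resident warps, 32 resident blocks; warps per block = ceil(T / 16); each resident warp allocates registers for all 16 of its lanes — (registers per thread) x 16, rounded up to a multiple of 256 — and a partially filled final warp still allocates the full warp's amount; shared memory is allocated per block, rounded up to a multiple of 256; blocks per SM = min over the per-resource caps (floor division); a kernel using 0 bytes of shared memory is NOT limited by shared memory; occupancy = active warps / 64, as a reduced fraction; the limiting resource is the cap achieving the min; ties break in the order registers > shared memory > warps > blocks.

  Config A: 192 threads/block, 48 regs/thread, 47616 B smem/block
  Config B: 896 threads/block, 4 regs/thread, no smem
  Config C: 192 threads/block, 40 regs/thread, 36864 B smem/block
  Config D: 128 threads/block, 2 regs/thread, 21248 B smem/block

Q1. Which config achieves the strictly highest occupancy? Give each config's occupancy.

occupancies: A 3/8, B 7/8, C 3/8, D 1/2

Answer: B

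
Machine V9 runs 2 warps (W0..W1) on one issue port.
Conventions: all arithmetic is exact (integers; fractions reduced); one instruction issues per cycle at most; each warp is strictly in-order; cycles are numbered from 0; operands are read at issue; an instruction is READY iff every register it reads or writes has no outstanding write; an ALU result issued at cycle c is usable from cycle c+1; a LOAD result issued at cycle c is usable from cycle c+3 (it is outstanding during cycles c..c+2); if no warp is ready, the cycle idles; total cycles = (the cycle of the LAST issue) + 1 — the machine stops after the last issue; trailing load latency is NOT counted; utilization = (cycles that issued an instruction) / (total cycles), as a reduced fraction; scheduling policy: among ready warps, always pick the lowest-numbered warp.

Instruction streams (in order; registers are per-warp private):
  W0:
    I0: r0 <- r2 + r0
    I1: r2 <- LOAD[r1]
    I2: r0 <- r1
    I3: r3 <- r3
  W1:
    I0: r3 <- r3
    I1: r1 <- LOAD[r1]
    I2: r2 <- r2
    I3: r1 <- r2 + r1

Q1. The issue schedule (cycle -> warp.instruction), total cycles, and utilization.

cycle 0: W0.I0
cycle 1: W0.I1
cycle 2: W0.I2
cycle 3: W0.I3
cycle 4: W1.I0
cycle 5: W1.I1
cycle 6: W1.I2
cycle 7: idle
cycle 8: W1.I3

Answer: 9 cycles, utilization 8/9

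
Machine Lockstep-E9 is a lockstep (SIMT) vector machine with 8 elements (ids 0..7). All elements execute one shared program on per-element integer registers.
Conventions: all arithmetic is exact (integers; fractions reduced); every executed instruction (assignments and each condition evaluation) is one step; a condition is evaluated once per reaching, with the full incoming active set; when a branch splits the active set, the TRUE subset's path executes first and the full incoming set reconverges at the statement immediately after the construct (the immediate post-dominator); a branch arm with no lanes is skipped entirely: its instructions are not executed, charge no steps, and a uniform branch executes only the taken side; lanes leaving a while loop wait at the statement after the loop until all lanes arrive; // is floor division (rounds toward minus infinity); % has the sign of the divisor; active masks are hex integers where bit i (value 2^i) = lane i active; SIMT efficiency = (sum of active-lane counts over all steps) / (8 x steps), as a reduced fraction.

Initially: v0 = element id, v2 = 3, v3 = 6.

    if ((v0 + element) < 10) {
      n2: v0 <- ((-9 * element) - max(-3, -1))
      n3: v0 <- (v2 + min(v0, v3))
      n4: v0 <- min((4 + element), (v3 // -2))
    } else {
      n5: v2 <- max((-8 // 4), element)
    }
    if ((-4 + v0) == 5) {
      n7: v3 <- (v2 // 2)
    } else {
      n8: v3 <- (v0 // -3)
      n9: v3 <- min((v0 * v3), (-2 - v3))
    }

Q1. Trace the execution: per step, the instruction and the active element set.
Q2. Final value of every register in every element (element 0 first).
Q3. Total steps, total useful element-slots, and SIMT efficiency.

step 0: eval ((v0 + element) < 10)   0xff
step 1: v0 <- ((-9 * element) - max(-3, -1)) 0x1f
step 2: v0 <- (v2 + min(v0, v3))     0x1f
step 3: v0 <- min((4 + element), (v3 // -2)) 0x1f
step 4: v2 <- max((-8 // 4), element) 0xe0
step 5: eval ((-4 + v0) == 5)        0xff
step 6: v3 <- (v0 // -3)             0xff
step 7: v3 <- min((v0 * v3), (-2 - v3)) 0xff

Answer: 8 steps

v0: -3,-3,-3,-3,-3,5,6,7
v2: 3,3,3,3,3,5,6,7
v3: -3,-3,-3,-3,-3,-10,-12,-21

steps = 8; useful = 50; efficiency = 50/64 = 25/32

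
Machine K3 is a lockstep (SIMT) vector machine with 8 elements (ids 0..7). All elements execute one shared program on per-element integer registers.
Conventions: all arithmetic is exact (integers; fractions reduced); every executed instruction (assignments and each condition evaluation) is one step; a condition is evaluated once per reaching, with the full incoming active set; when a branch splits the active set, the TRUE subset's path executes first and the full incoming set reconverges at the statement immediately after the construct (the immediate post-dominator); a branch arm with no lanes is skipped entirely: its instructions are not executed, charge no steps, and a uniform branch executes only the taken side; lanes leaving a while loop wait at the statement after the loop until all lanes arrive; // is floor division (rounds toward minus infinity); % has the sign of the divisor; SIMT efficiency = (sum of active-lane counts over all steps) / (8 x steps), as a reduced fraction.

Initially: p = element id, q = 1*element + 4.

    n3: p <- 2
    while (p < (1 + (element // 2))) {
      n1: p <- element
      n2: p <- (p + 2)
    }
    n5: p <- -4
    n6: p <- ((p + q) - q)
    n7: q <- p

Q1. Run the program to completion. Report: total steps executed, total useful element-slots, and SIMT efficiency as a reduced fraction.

Answer: 8 steps, 52 useful, 13/16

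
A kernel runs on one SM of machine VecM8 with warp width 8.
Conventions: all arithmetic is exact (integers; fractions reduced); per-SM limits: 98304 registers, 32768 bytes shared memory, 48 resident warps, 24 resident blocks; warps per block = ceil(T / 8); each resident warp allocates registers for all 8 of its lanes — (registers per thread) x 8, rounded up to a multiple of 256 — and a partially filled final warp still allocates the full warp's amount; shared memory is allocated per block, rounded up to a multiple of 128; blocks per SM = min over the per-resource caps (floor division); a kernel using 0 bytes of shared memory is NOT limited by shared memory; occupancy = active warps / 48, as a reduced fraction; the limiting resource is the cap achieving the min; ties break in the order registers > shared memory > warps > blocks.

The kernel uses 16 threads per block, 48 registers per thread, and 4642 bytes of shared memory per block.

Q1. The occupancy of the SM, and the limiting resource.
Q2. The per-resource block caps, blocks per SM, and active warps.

Answer: occupancy 1/4, limited by shared memory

registers: 96 blocks
shared memory: 6 blocks
warps: 24 blocks
blocks: 24 blocks

Answer: 6 blocks, 12 active warps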